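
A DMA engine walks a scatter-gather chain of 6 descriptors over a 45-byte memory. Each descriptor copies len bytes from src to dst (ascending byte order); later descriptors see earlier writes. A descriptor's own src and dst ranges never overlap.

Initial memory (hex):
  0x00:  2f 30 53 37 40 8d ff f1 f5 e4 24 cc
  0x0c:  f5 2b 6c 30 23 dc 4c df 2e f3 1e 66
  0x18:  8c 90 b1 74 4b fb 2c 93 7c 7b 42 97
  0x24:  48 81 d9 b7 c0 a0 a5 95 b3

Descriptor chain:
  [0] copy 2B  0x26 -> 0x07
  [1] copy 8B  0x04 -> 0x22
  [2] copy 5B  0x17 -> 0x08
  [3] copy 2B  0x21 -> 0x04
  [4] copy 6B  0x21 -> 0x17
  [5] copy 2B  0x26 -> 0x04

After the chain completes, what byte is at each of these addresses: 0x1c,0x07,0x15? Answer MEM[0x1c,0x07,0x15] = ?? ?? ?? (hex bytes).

MEM[0x1c,0x07,0x15] = b7 d9 f3

D0: mem[0x07..0x08] <- [d9 b7]
D1: mem[0x22..0x29] <- [40 8d ff d9 b7 e4 24 cc]
D2: mem[0x08..0x0c] <- [66 8c 90 b1 74]
D3: mem[0x04..0x05] <- [7b 40]
D4: mem[0x17..0x1c] <- [7b 40 8d ff d9 b7]
D5: mem[0x04..0x05] <- [b7 e4]
query mem[0x1c]=0xb7, mem[0x07]=0xd9, mem[0x15]=0xf3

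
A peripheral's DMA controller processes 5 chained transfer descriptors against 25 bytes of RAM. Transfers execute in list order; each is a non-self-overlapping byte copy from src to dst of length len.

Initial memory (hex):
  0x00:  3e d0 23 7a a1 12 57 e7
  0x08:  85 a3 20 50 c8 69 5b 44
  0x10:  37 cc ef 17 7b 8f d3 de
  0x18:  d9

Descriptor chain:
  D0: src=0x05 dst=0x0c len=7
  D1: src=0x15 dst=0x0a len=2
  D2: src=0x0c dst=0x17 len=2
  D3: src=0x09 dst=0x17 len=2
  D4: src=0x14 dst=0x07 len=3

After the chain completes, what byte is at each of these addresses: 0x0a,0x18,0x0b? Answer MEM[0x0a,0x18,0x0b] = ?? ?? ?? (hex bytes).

MEM[0x0a,0x18,0x0b] = 8f 8f d3

[0] 0x05->0x0c len=7 : 12 57 e7 85 a3 20 50
[1] 0x15->0x0a len=2 : 8f d3
[2] 0x0c->0x17 len=2 : 12 57
[3] 0x09->0x17 len=2 : a3 8f
[4] 0x14->0x07 len=3 : 7b 8f d3
query mem[0x0a]=0x8f, mem[0x18]=0x8f, mem[0x0b]=0xd3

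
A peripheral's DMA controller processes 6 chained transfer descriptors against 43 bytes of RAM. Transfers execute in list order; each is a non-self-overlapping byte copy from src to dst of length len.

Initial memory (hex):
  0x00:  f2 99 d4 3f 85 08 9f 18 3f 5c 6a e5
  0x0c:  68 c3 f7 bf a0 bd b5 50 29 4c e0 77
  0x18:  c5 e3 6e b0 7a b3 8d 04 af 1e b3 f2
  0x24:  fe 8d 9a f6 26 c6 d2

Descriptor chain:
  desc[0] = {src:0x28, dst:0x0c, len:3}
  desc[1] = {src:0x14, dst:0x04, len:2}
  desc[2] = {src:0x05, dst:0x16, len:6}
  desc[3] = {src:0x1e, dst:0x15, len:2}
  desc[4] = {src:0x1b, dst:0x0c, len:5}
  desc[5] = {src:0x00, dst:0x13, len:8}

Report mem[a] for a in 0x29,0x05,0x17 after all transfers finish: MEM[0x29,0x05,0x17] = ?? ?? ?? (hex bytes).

MEM[0x29,0x05,0x17] = c6 4c 29

D0: mem[0x0c..0x0e] <- [26 c6 d2]
D1: mem[0x04..0x05] <- [29 4c]
D2: mem[0x16..0x1b] <- [4c 9f 18 3f 5c 6a]
D3: mem[0x15..0x16] <- [8d 04]
D4: mem[0x0c..0x10] <- [6a 7a b3 8d 04]
D5: mem[0x13..0x1a] <- [f2 99 d4 3f 29 4c 9f 18]
query mem[0x29]=0xc6, mem[0x05]=0x4c, mem[0x17]=0x29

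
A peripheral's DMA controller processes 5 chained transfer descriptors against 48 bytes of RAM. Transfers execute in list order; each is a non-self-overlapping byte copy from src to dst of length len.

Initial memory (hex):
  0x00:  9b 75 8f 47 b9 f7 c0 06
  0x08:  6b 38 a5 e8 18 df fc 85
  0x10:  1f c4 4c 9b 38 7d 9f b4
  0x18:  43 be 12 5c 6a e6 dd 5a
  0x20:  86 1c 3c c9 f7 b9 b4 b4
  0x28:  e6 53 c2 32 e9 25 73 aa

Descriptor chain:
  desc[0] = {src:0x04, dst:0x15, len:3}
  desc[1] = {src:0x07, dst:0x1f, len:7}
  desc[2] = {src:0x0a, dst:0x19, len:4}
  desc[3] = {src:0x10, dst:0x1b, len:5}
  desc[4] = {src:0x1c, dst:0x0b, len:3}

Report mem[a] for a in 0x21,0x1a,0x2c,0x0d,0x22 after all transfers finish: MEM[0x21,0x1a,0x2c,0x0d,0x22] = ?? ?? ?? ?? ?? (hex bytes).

  after D0: wrote 3B at 0x15 = b9f7c0
  after D1: wrote 7B at 0x1f = 066b38a5e818df
  after D2: wrote 4B at 0x19 = a5e818df
  after D3: wrote 5B at 0x1b = 1fc44c9b38
  after D4: wrote 3B at 0x0b = c44c9b
query mem[0x21]=0x38, mem[0x1a]=0xe8, mem[0x2c]=0xe9, mem[0x0d]=0x9b, mem[0x22]=0xa5

MEM[0x21,0x1a,0x2c,0x0d,0x22] = 38 e8 e9 9b a5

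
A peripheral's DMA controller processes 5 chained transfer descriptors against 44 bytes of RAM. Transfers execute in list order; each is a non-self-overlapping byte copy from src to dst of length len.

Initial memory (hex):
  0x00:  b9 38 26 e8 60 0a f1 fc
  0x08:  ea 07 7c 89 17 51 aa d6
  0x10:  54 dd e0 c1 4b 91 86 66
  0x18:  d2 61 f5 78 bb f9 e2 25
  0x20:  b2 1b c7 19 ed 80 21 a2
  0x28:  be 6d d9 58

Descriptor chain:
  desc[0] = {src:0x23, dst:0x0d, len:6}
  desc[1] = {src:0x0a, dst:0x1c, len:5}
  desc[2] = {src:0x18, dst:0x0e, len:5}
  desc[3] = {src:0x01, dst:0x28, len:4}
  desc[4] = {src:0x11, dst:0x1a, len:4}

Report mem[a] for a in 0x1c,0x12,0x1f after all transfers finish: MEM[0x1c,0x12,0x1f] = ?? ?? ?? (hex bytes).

MEM[0x1c,0x12,0x1f] = c1 7c 19

  after D0: wrote 6B at 0x0d = 19ed8021a2be
  after D1: wrote 5B at 0x1c = 7c891719ed
  after D2: wrote 5B at 0x0e = d261f5787c
  after D3: wrote 4B at 0x28 = 3826e860
  after D4: wrote 4B at 0x1a = 787cc14b
query mem[0x1c]=0xc1, mem[0x12]=0x7c, mem[0x1f]=0x19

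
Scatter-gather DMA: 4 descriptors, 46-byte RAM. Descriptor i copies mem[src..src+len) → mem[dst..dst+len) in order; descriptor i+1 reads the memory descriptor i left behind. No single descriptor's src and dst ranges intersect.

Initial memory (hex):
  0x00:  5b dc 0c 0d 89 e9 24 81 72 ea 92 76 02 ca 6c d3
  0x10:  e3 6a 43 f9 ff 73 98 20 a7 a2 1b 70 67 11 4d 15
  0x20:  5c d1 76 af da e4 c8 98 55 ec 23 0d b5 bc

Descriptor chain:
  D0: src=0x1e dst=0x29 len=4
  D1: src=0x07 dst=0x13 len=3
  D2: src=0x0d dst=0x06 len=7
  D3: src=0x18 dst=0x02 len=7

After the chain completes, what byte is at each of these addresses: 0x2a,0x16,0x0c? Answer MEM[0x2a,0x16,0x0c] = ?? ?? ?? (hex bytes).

[0] 0x1e->0x29 len=4 : 4d 15 5c d1
[1] 0x07->0x13 len=3 : 81 72 ea
[2] 0x0d->0x06 len=7 : ca 6c d3 e3 6a 43 81
[3] 0x18->0x02 len=7 : a7 a2 1b 70 67 11 4d
query mem[0x2a]=0x15, mem[0x16]=0x98, mem[0x0c]=0x81

MEM[0x2a,0x16,0x0c] = 15 98 81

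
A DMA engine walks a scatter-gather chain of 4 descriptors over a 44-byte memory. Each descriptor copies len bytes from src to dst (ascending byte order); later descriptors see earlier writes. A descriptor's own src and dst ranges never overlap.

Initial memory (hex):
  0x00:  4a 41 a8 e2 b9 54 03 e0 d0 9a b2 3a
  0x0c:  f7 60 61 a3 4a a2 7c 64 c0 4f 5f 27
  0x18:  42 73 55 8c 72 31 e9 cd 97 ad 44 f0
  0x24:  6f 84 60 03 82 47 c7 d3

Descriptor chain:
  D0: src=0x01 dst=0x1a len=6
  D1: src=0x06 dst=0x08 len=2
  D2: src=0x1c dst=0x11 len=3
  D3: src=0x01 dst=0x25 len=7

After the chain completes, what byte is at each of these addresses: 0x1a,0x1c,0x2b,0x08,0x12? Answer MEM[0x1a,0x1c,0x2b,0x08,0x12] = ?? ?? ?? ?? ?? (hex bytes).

MEM[0x1a,0x1c,0x2b,0x08,0x12] = 41 e2 e0 03 b9

#0 dst[0x1a+6] := {0x41,0xa8,0xe2,0xb9,0x54,0x03}
#1 dst[0x08+2] := {0x03,0xe0}
#2 dst[0x11+3] := {0xe2,0xb9,0x54}
#3 dst[0x25+7] := {0x41,0xa8,0xe2,0xb9,0x54,0x03,0xe0}
query mem[0x1a]=0x41, mem[0x1c]=0xe2, mem[0x2b]=0xe0, mem[0x08]=0x03, mem[0x12]=0xb9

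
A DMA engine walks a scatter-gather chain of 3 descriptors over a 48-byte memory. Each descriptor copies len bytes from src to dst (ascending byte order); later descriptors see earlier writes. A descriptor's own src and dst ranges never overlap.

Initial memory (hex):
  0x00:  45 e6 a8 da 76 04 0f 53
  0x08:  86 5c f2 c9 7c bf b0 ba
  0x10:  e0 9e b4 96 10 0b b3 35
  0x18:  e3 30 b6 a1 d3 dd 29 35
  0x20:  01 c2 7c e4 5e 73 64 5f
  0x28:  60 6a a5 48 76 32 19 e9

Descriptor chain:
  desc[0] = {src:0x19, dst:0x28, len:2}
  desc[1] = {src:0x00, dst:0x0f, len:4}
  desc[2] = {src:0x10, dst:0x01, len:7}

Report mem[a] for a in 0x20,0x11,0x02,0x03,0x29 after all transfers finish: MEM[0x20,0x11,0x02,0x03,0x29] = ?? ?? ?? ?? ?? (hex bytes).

MEM[0x20,0x11,0x02,0x03,0x29] = 01 a8 a8 da b6

[0] 0x19->0x28 len=2 : 30 b6
[1] 0x00->0x0f len=4 : 45 e6 a8 da
[2] 0x10->0x01 len=7 : e6 a8 da 96 10 0b b3
query mem[0x20]=0x01, mem[0x11]=0xa8, mem[0x02]=0xa8, mem[0x03]=0xda, mem[0x29]=0xb6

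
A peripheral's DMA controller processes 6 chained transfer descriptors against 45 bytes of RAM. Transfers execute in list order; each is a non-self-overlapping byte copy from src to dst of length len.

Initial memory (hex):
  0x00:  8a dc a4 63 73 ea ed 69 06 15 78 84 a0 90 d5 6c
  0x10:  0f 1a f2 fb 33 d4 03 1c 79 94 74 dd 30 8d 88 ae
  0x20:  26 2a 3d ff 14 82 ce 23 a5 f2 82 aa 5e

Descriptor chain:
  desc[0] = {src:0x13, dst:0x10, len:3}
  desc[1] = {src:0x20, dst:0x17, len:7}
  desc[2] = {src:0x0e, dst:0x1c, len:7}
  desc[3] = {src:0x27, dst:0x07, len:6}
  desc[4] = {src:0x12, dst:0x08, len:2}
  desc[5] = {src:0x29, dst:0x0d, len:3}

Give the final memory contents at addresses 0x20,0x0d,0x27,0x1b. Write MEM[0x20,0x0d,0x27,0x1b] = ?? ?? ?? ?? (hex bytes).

D0: mem[0x10..0x12] <- [fb 33 d4]
D1: mem[0x17..0x1d] <- [26 2a 3d ff 14 82 ce]
D2: mem[0x1c..0x22] <- [d5 6c fb 33 d4 fb 33]
D3: mem[0x07..0x0c] <- [23 a5 f2 82 aa 5e]
D4: mem[0x08..0x09] <- [d4 fb]
D5: mem[0x0d..0x0f] <- [f2 82 aa]
query mem[0x20]=0xd4, mem[0x0d]=0xf2, mem[0x27]=0x23, mem[0x1b]=0x14

MEM[0x20,0x0d,0x27,0x1b] = d4 f2 23 14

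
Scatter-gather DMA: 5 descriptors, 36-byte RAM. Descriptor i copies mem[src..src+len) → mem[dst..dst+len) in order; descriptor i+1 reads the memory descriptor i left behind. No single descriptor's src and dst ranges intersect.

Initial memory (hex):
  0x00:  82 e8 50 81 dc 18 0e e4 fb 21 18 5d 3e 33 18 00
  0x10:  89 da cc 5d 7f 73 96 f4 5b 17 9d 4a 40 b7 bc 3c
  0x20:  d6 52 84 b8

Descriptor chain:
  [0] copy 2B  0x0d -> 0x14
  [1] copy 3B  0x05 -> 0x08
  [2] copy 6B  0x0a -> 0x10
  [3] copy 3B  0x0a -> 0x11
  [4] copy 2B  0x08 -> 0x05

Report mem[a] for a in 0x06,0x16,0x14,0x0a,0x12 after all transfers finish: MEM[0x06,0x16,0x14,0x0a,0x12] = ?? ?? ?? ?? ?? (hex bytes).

MEM[0x06,0x16,0x14,0x0a,0x12] = 0e 96 18 e4 5d

#0 dst[0x14+2] := {0x33,0x18}
#1 dst[0x08+3] := {0x18,0x0e,0xe4}
#2 dst[0x10+6] := {0xe4,0x5d,0x3e,0x33,0x18,0x00}
#3 dst[0x11+3] := {0xe4,0x5d,0x3e}
#4 dst[0x05+2] := {0x18,0x0e}
query mem[0x06]=0x0e, mem[0x16]=0x96, mem[0x14]=0x18, mem[0x0a]=0xe4, mem[0x12]=0x5d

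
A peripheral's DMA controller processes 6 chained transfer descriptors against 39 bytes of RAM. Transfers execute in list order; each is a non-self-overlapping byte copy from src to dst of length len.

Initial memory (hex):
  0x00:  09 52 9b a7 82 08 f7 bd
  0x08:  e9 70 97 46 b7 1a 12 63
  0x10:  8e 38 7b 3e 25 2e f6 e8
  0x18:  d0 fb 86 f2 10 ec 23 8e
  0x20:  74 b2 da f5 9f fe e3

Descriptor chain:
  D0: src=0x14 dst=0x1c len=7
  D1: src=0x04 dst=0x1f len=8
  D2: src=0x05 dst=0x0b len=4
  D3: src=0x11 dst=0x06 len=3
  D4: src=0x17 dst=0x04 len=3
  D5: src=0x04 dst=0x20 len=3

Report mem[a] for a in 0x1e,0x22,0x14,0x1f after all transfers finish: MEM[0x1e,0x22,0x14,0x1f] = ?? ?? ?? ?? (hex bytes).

MEM[0x1e,0x22,0x14,0x1f] = f6 fb 25 82

  after D0: wrote 7B at 0x1c = 252ef6e8d0fb86
  after D1: wrote 8B at 0x1f = 8208f7bde9709746
  after D2: wrote 4B at 0x0b = 08f7bde9
  after D3: wrote 3B at 0x06 = 387b3e
  after D4: wrote 3B at 0x04 = e8d0fb
  after D5: wrote 3B at 0x20 = e8d0fb
query mem[0x1e]=0xf6, mem[0x22]=0xfb, mem[0x14]=0x25, mem[0x1f]=0x82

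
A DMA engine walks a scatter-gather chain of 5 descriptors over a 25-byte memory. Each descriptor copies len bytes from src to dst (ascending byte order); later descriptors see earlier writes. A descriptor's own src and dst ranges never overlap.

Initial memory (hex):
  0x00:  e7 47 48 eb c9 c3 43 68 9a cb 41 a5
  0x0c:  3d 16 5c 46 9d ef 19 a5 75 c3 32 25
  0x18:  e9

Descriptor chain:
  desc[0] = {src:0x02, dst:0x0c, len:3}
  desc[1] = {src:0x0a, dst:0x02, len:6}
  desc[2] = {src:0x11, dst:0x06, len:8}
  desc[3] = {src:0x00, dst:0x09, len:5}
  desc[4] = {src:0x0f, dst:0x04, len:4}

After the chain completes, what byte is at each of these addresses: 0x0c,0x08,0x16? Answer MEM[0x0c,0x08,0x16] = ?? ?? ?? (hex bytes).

  after D0: wrote 3B at 0x0c = 48ebc9
  after D1: wrote 6B at 0x02 = 41a548ebc946
  after D2: wrote 8B at 0x06 = ef19a575c33225e9
  after D3: wrote 5B at 0x09 = e74741a548
  after D4: wrote 4B at 0x04 = 469def19
query mem[0x0c]=0xa5, mem[0x08]=0xa5, mem[0x16]=0x32

MEM[0x0c,0x08,0x16] = a5 a5 32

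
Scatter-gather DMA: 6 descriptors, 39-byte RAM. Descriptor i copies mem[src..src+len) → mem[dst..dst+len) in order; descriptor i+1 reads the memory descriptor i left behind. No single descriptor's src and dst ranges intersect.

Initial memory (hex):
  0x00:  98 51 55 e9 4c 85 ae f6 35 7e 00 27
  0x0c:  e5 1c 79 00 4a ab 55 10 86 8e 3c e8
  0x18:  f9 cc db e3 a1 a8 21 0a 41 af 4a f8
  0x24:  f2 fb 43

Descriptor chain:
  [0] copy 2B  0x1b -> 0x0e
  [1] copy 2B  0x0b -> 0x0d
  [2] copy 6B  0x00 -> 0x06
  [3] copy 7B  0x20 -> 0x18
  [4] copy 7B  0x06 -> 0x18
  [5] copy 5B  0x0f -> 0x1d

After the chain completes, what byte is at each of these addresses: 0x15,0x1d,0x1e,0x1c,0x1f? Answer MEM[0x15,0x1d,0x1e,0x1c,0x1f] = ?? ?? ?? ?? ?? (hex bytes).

[0] 0x1b->0x0e len=2 : e3 a1
[1] 0x0b->0x0d len=2 : 27 e5
[2] 0x00->0x06 len=6 : 98 51 55 e9 4c 85
[3] 0x20->0x18 len=7 : 41 af 4a f8 f2 fb 43
[4] 0x06->0x18 len=7 : 98 51 55 e9 4c 85 e5
[5] 0x0f->0x1d len=5 : a1 4a ab 55 10
query mem[0x15]=0x8e, mem[0x1d]=0xa1, mem[0x1e]=0x4a, mem[0x1c]=0x4c, mem[0x1f]=0xab

MEM[0x15,0x1d,0x1e,0x1c,0x1f] = 8e a1 4a 4c ab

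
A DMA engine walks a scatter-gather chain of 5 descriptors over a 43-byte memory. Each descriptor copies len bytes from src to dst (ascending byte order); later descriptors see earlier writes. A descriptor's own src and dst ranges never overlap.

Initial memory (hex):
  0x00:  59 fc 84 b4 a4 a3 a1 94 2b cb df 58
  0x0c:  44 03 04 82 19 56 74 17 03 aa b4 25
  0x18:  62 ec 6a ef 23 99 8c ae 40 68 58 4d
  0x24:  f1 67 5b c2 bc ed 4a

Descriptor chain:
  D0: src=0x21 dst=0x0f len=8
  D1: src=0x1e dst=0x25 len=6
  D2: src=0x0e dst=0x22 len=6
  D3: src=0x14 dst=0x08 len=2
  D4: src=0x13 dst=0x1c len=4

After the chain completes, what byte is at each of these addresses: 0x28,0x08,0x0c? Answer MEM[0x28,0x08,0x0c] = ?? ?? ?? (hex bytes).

#0 dst[0x0f+8] := {0x68,0x58,0x4d,0xf1,0x67,0x5b,0xc2,0xbc}
#1 dst[0x25+6] := {0x8c,0xae,0x40,0x68,0x58,0x4d}
#2 dst[0x22+6] := {0x04,0x68,0x58,0x4d,0xf1,0x67}
#3 dst[0x08+2] := {0x5b,0xc2}
#4 dst[0x1c+4] := {0x67,0x5b,0xc2,0xbc}
query mem[0x28]=0x68, mem[0x08]=0x5b, mem[0x0c]=0x44

MEM[0x28,0x08,0x0c] = 68 5b 44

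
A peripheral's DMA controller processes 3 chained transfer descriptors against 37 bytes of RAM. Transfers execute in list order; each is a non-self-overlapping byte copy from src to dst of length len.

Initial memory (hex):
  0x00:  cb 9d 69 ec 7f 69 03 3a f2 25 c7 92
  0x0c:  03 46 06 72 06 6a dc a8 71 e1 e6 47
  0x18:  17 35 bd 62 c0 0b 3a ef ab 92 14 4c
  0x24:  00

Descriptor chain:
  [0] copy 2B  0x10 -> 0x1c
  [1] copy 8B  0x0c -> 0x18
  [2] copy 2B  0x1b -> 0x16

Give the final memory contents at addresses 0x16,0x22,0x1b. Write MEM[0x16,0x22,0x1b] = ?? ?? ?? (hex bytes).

MEM[0x16,0x22,0x1b] = 72 14 72

[0] 0x10->0x1c len=2 : 06 6a
[1] 0x0c->0x18 len=8 : 03 46 06 72 06 6a dc a8
[2] 0x1b->0x16 len=2 : 72 06
query mem[0x16]=0x72, mem[0x22]=0x14, mem[0x1b]=0x72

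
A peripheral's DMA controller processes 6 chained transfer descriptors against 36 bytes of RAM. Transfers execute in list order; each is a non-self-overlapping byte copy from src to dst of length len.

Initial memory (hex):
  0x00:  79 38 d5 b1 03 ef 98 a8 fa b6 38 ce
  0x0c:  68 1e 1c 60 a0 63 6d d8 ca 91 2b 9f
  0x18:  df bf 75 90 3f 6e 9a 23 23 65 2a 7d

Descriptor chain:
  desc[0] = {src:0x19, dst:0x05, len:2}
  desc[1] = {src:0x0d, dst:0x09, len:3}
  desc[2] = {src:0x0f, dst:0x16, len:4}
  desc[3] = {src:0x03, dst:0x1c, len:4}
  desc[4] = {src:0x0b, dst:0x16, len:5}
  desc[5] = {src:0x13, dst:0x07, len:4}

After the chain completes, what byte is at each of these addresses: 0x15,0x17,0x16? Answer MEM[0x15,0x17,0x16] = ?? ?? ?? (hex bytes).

D0: mem[0x05..0x06] <- [bf 75]
D1: mem[0x09..0x0b] <- [1e 1c 60]
D2: mem[0x16..0x19] <- [60 a0 63 6d]
D3: mem[0x1c..0x1f] <- [b1 03 bf 75]
D4: mem[0x16..0x1a] <- [60 68 1e 1c 60]
D5: mem[0x07..0x0a] <- [d8 ca 91 60]
query mem[0x15]=0x91, mem[0x17]=0x68, mem[0x16]=0x60

MEM[0x15,0x17,0x16] = 91 68 60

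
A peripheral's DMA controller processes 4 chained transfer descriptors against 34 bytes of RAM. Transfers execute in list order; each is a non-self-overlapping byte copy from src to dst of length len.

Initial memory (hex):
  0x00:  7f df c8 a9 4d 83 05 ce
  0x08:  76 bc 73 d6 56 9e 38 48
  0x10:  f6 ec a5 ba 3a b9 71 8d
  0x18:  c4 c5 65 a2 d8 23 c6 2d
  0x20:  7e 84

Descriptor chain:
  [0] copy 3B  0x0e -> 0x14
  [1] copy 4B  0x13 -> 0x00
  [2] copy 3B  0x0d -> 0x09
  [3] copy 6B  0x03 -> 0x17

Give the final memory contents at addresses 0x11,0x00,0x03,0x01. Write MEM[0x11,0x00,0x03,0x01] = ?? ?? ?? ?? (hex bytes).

MEM[0x11,0x00,0x03,0x01] = ec ba f6 38

D0: mem[0x14..0x16] <- [38 48 f6]
D1: mem[0x00..0x03] <- [ba 38 48 f6]
D2: mem[0x09..0x0b] <- [9e 38 48]
D3: mem[0x17..0x1c] <- [f6 4d 83 05 ce 76]
query mem[0x11]=0xec, mem[0x00]=0xba, mem[0x03]=0xf6, mem[0x01]=0x38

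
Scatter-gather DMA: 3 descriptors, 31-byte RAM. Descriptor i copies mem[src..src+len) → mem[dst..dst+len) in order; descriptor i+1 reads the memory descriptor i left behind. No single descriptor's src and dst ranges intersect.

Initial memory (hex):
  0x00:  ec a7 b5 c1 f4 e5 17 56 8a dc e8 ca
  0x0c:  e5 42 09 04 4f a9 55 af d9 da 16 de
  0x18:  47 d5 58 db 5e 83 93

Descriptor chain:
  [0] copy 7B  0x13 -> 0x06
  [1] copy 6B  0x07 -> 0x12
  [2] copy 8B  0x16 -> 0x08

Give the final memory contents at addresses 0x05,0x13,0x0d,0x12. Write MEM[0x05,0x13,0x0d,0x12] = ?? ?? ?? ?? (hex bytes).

D0: mem[0x06..0x0c] <- [af d9 da 16 de 47 d5]
D1: mem[0x12..0x17] <- [d9 da 16 de 47 d5]
D2: mem[0x08..0x0f] <- [47 d5 47 d5 58 db 5e 83]
query mem[0x05]=0xe5, mem[0x13]=0xda, mem[0x0d]=0xdb, mem[0x12]=0xd9

MEM[0x05,0x13,0x0d,0x12] = e5 da db d9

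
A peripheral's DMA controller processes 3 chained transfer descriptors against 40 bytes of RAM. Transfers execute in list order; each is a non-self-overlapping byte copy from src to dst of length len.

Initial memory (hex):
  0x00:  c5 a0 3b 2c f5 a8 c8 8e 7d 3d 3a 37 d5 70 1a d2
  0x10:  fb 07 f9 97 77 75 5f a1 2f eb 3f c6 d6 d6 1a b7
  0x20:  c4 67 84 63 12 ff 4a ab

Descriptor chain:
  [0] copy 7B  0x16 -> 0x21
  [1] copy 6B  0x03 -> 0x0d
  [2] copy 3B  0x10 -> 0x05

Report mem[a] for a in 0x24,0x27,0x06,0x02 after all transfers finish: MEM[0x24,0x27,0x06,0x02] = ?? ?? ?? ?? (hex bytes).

[0] 0x16->0x21 len=7 : 5f a1 2f eb 3f c6 d6
[1] 0x03->0x0d len=6 : 2c f5 a8 c8 8e 7d
[2] 0x10->0x05 len=3 : c8 8e 7d
query mem[0x24]=0xeb, mem[0x27]=0xd6, mem[0x06]=0x8e, mem[0x02]=0x3b

MEM[0x24,0x27,0x06,0x02] = eb d6 8e 3b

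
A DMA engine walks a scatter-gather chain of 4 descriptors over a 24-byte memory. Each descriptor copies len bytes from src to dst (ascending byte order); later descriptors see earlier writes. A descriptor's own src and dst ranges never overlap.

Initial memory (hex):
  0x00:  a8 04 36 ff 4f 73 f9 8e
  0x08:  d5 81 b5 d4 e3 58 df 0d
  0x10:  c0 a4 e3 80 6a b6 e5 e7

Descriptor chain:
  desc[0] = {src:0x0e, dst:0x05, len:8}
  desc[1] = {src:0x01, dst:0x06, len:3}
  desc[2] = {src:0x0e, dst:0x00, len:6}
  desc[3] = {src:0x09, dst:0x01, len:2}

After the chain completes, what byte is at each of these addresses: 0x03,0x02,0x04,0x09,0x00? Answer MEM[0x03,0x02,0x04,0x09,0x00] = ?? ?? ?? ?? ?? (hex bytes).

D0: mem[0x05..0x0c] <- [df 0d c0 a4 e3 80 6a b6]
D1: mem[0x06..0x08] <- [04 36 ff]
D2: mem[0x00..0x05] <- [df 0d c0 a4 e3 80]
D3: mem[0x01..0x02] <- [e3 80]
query mem[0x03]=0xa4, mem[0x02]=0x80, mem[0x04]=0xe3, mem[0x09]=0xe3, mem[0x00]=0xdf

MEM[0x03,0x02,0x04,0x09,0x00] = a4 80 e3 e3 df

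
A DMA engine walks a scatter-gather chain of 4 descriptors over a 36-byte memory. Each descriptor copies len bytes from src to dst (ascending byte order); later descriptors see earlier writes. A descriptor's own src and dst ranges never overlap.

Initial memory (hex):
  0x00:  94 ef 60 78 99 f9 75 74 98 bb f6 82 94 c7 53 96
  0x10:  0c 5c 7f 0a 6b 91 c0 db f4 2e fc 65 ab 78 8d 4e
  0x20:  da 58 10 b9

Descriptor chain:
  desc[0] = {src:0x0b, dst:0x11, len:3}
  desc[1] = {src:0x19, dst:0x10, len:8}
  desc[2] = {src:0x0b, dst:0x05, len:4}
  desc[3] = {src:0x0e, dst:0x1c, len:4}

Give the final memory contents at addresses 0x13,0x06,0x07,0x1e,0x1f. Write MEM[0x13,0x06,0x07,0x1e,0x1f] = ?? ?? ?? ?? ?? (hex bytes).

D0: mem[0x11..0x13] <- [82 94 c7]
D1: mem[0x10..0x17] <- [2e fc 65 ab 78 8d 4e da]
D2: mem[0x05..0x08] <- [82 94 c7 53]
D3: mem[0x1c..0x1f] <- [53 96 2e fc]
query mem[0x13]=0xab, mem[0x06]=0x94, mem[0x07]=0xc7, mem[0x1e]=0x2e, mem[0x1f]=0xfc

MEM[0x13,0x06,0x07,0x1e,0x1f] = ab 94 c7 2e fc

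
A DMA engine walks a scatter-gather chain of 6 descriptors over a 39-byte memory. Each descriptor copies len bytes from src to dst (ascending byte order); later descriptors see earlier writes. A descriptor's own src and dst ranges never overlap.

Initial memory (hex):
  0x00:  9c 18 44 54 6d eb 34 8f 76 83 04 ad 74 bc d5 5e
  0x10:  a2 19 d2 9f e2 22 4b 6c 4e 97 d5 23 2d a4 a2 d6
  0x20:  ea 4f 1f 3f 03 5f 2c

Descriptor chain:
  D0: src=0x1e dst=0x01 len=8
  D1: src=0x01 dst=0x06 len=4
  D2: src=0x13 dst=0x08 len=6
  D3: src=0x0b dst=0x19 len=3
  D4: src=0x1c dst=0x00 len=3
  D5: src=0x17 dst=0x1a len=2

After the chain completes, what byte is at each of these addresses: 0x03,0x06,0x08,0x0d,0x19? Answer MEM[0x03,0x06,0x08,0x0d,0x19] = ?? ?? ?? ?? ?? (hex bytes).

MEM[0x03,0x06,0x08,0x0d,0x19] = ea a2 9f 4e 4b

  after D0: wrote 8B at 0x01 = a2d6ea4f1f3f035f
  after D1: wrote 4B at 0x06 = a2d6ea4f
  after D2: wrote 6B at 0x08 = 9fe2224b6c4e
  after D3: wrote 3B at 0x19 = 4b6c4e
  after D4: wrote 3B at 0x00 = 2da4a2
  after D5: wrote 2B at 0x1a = 6c4e
query mem[0x03]=0xea, mem[0x06]=0xa2, mem[0x08]=0x9f, mem[0x0d]=0x4e, mem[0x19]=0x4b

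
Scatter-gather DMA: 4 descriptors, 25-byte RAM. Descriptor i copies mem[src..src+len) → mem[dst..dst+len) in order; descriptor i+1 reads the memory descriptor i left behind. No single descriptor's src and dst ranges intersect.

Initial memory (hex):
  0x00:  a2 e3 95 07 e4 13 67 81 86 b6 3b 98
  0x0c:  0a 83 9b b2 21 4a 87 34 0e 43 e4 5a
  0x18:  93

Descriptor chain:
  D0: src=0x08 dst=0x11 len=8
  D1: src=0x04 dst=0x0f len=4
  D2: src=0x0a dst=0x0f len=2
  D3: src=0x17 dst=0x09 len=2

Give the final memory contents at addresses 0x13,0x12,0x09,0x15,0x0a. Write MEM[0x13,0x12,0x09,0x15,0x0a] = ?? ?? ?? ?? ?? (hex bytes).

D0: mem[0x11..0x18] <- [86 b6 3b 98 0a 83 9b b2]
D1: mem[0x0f..0x12] <- [e4 13 67 81]
D2: mem[0x0f..0x10] <- [3b 98]
D3: mem[0x09..0x0a] <- [9b b2]
query mem[0x13]=0x3b, mem[0x12]=0x81, mem[0x09]=0x9b, mem[0x15]=0x0a, mem[0x0a]=0xb2

MEM[0x13,0x12,0x09,0x15,0x0a] = 3b 81 9b 0a b2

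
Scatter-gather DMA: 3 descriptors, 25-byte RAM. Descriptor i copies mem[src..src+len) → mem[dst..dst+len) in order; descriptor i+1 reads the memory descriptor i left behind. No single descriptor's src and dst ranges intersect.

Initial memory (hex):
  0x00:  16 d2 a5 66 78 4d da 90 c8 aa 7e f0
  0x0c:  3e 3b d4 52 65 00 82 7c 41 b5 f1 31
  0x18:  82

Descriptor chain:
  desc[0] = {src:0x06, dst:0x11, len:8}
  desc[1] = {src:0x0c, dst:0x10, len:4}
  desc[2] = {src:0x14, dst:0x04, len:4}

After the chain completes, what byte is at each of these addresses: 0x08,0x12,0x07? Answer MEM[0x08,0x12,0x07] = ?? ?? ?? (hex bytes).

MEM[0x08,0x12,0x07] = c8 d4 3e

#0 dst[0x11+8] := {0xda,0x90,0xc8,0xaa,0x7e,0xf0,0x3e,0x3b}
#1 dst[0x10+4] := {0x3e,0x3b,0xd4,0x52}
#2 dst[0x04+4] := {0xaa,0x7e,0xf0,0x3e}
query mem[0x08]=0xc8, mem[0x12]=0xd4, mem[0x07]=0x3e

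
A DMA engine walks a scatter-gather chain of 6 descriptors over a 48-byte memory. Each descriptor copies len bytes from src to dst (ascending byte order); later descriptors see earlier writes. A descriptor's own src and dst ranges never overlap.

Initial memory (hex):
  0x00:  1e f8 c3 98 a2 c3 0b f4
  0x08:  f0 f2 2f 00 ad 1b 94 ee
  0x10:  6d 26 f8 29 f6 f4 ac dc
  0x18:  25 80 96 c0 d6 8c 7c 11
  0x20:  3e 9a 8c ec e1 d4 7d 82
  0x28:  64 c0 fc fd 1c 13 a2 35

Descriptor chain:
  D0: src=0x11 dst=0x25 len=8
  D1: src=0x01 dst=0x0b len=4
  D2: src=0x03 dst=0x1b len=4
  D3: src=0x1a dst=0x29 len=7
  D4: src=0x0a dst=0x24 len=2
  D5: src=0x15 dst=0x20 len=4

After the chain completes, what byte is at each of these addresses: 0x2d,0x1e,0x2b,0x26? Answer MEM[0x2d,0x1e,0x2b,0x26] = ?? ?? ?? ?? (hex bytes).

MEM[0x2d,0x1e,0x2b,0x26] = 0b 0b a2 f8

D0: mem[0x25..0x2c] <- [26 f8 29 f6 f4 ac dc 25]
D1: mem[0x0b..0x0e] <- [f8 c3 98 a2]
D2: mem[0x1b..0x1e] <- [98 a2 c3 0b]
D3: mem[0x29..0x2f] <- [96 98 a2 c3 0b 11 3e]
D4: mem[0x24..0x25] <- [2f f8]
D5: mem[0x20..0x23] <- [f4 ac dc 25]
query mem[0x2d]=0x0b, mem[0x1e]=0x0b, mem[0x2b]=0xa2, mem[0x26]=0xf8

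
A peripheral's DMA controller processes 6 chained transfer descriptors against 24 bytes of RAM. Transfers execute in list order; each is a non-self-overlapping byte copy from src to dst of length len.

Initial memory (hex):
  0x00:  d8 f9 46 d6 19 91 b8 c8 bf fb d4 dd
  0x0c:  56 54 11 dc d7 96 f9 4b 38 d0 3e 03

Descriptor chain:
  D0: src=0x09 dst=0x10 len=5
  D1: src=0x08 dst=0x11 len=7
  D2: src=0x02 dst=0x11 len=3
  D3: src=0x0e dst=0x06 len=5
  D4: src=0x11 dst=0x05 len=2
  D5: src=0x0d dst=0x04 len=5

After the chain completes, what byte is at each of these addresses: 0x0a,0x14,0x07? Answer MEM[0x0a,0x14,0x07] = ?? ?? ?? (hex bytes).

D0: mem[0x10..0x14] <- [fb d4 dd 56 54]
D1: mem[0x11..0x17] <- [bf fb d4 dd 56 54 11]
D2: mem[0x11..0x13] <- [46 d6 19]
D3: mem[0x06..0x0a] <- [11 dc fb 46 d6]
D4: mem[0x05..0x06] <- [46 d6]
D5: mem[0x04..0x08] <- [54 11 dc fb 46]
query mem[0x0a]=0xd6, mem[0x14]=0xdd, mem[0x07]=0xfb

MEM[0x0a,0x14,0x07] = d6 dd fb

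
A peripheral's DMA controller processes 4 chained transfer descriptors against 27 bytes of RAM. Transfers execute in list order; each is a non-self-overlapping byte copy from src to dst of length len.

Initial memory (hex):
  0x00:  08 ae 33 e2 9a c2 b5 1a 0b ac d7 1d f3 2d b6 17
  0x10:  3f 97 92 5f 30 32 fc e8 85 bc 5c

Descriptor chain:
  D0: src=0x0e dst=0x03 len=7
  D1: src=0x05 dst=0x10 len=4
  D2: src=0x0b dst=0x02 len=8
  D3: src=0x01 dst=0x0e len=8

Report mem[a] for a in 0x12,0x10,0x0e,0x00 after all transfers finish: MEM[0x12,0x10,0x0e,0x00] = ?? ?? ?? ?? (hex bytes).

D0: mem[0x03..0x09] <- [b6 17 3f 97 92 5f 30]
D1: mem[0x10..0x13] <- [3f 97 92 5f]
D2: mem[0x02..0x09] <- [1d f3 2d b6 17 3f 97 92]
D3: mem[0x0e..0x15] <- [ae 1d f3 2d b6 17 3f 97]
query mem[0x12]=0xb6, mem[0x10]=0xf3, mem[0x0e]=0xae, mem[0x00]=0x08

MEM[0x12,0x10,0x0e,0x00] = b6 f3 ae 08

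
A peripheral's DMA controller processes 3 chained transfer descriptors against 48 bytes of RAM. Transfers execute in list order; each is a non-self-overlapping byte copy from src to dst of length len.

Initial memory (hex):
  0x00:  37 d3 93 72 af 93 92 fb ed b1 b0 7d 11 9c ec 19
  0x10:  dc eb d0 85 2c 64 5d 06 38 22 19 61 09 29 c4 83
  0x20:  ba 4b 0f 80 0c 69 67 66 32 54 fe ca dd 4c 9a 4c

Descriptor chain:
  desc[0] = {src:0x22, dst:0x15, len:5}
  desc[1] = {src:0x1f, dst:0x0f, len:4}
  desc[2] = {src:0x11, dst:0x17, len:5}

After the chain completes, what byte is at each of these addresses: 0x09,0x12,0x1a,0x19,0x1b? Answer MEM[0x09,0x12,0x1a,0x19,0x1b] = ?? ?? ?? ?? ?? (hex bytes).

#0 dst[0x15+5] := {0x0f,0x80,0x0c,0x69,0x67}
#1 dst[0x0f+4] := {0x83,0xba,0x4b,0x0f}
#2 dst[0x17+5] := {0x4b,0x0f,0x85,0x2c,0x0f}
query mem[0x09]=0xb1, mem[0x12]=0x0f, mem[0x1a]=0x2c, mem[0x19]=0x85, mem[0x1b]=0x0f

MEM[0x09,0x12,0x1a,0x19,0x1b] = b1 0f 2c 85 0f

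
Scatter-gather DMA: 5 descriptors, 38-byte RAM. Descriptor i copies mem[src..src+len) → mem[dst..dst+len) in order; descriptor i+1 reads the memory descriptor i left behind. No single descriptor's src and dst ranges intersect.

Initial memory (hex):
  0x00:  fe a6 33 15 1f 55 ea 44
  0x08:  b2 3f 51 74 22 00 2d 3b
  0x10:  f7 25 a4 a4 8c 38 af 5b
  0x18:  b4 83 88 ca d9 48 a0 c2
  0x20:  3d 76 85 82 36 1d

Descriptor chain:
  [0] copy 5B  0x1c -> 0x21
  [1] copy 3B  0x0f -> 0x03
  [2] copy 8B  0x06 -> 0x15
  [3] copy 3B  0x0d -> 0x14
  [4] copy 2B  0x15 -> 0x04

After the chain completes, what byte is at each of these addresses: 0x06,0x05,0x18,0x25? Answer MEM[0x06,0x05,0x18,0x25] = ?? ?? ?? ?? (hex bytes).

MEM[0x06,0x05,0x18,0x25] = ea 3b 3f 3d

#0 dst[0x21+5] := {0xd9,0x48,0xa0,0xc2,0x3d}
#1 dst[0x03+3] := {0x3b,0xf7,0x25}
#2 dst[0x15+8] := {0xea,0x44,0xb2,0x3f,0x51,0x74,0x22,0x00}
#3 dst[0x14+3] := {0x00,0x2d,0x3b}
#4 dst[0x04+2] := {0x2d,0x3b}
query mem[0x06]=0xea, mem[0x05]=0x3b, mem[0x18]=0x3f, mem[0x25]=0x3d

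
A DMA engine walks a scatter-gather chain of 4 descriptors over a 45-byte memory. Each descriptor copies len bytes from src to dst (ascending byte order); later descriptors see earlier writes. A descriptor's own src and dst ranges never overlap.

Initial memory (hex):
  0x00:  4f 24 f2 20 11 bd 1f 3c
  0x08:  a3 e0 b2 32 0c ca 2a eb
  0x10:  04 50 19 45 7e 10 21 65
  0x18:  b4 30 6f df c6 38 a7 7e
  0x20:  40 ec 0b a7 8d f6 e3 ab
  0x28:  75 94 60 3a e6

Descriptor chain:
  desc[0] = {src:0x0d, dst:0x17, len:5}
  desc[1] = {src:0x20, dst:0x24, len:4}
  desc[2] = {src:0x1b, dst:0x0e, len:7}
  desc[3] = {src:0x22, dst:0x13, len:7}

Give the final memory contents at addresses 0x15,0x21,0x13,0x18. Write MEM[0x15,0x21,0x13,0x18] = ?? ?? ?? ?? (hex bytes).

MEM[0x15,0x21,0x13,0x18] = 40 ec 0b a7

#0 dst[0x17+5] := {0xca,0x2a,0xeb,0x04,0x50}
#1 dst[0x24+4] := {0x40,0xec,0x0b,0xa7}
#2 dst[0x0e+7] := {0x50,0xc6,0x38,0xa7,0x7e,0x40,0xec}
#3 dst[0x13+7] := {0x0b,0xa7,0x40,0xec,0x0b,0xa7,0x75}
query mem[0x15]=0x40, mem[0x21]=0xec, mem[0x13]=0x0b, mem[0x18]=0xa7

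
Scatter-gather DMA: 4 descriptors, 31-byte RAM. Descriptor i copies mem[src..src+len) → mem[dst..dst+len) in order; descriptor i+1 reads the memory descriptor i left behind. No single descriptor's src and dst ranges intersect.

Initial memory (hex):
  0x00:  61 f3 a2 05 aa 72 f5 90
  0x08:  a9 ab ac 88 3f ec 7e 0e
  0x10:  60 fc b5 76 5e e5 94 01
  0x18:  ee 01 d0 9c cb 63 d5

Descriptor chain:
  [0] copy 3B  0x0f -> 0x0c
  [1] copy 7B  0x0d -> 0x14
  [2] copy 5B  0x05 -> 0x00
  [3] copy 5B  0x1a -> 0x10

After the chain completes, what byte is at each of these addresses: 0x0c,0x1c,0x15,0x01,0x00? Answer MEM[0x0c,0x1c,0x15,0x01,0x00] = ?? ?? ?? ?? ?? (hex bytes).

#0 dst[0x0c+3] := {0x0e,0x60,0xfc}
#1 dst[0x14+7] := {0x60,0xfc,0x0e,0x60,0xfc,0xb5,0x76}
#2 dst[0x00+5] := {0x72,0xf5,0x90,0xa9,0xab}
#3 dst[0x10+5] := {0x76,0x9c,0xcb,0x63,0xd5}
query mem[0x0c]=0x0e, mem[0x1c]=0xcb, mem[0x15]=0xfc, mem[0x01]=0xf5, mem[0x00]=0x72

MEM[0x0c,0x1c,0x15,0x01,0x00] = 0e cb fc f5 72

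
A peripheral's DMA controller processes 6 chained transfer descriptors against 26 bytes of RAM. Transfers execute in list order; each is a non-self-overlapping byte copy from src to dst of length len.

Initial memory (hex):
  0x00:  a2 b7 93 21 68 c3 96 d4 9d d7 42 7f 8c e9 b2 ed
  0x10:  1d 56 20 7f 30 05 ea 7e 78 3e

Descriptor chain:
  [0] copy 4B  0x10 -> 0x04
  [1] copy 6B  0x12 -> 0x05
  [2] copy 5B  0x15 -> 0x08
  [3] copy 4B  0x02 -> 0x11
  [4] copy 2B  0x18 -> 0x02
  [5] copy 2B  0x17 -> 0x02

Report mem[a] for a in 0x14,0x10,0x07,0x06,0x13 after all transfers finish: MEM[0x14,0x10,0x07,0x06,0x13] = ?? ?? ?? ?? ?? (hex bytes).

[0] 0x10->0x04 len=4 : 1d 56 20 7f
[1] 0x12->0x05 len=6 : 20 7f 30 05 ea 7e
[2] 0x15->0x08 len=5 : 05 ea 7e 78 3e
[3] 0x02->0x11 len=4 : 93 21 1d 20
[4] 0x18->0x02 len=2 : 78 3e
[5] 0x17->0x02 len=2 : 7e 78
query mem[0x14]=0x20, mem[0x10]=0x1d, mem[0x07]=0x30, mem[0x06]=0x7f, mem[0x13]=0x1d

MEM[0x14,0x10,0x07,0x06,0x13] = 20 1d 30 7f 1d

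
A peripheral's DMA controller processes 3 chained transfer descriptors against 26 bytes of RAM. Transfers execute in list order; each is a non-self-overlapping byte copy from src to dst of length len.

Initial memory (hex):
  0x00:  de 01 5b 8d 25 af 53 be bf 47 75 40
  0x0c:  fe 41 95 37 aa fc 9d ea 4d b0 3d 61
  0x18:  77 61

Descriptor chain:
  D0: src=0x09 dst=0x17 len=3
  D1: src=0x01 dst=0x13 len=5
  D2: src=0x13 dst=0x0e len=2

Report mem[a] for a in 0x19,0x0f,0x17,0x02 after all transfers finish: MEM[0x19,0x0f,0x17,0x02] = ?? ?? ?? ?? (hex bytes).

#0 dst[0x17+3] := {0x47,0x75,0x40}
#1 dst[0x13+5] := {0x01,0x5b,0x8d,0x25,0xaf}
#2 dst[0x0e+2] := {0x01,0x5b}
query mem[0x19]=0x40, mem[0x0f]=0x5b, mem[0x17]=0xaf, mem[0x02]=0x5b

MEM[0x19,0x0f,0x17,0x02] = 40 5b af 5b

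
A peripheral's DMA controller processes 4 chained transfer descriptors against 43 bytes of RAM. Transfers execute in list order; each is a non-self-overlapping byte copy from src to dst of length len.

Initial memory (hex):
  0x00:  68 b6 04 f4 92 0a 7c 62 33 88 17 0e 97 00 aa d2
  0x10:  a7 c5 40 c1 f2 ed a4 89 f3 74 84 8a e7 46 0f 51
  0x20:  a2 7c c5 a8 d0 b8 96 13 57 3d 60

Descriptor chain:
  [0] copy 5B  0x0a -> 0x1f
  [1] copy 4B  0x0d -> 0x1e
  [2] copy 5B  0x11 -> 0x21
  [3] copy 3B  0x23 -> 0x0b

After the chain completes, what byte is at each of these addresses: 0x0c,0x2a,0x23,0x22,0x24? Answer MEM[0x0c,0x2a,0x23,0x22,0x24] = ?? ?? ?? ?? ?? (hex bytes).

MEM[0x0c,0x2a,0x23,0x22,0x24] = f2 60 c1 40 f2

  after D0: wrote 5B at 0x1f = 170e9700aa
  after D1: wrote 4B at 0x1e = 00aad2a7
  after D2: wrote 5B at 0x21 = c540c1f2ed
  after D3: wrote 3B at 0x0b = c1f2ed
query mem[0x0c]=0xf2, mem[0x2a]=0x60, mem[0x23]=0xc1, mem[0x22]=0x40, mem[0x24]=0xf2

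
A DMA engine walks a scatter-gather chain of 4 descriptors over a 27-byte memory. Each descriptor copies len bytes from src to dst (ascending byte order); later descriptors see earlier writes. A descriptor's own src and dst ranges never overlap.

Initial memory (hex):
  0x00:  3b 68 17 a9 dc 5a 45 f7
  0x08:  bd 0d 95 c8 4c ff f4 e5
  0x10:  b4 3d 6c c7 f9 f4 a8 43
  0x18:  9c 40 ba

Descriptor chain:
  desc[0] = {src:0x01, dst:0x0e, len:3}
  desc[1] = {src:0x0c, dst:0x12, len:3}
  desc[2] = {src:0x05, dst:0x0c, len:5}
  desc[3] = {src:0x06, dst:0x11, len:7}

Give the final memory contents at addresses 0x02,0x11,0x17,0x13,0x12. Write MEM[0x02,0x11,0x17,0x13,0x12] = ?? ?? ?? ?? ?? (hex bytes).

  after D0: wrote 3B at 0x0e = 6817a9
  after D1: wrote 3B at 0x12 = 4cff68
  after D2: wrote 5B at 0x0c = 5a45f7bd0d
  after D3: wrote 7B at 0x11 = 45f7bd0d95c85a
query mem[0x02]=0x17, mem[0x11]=0x45, mem[0x17]=0x5a, mem[0x13]=0xbd, mem[0x12]=0xf7

MEM[0x02,0x11,0x17,0x13,0x12] = 17 45 5a bd f7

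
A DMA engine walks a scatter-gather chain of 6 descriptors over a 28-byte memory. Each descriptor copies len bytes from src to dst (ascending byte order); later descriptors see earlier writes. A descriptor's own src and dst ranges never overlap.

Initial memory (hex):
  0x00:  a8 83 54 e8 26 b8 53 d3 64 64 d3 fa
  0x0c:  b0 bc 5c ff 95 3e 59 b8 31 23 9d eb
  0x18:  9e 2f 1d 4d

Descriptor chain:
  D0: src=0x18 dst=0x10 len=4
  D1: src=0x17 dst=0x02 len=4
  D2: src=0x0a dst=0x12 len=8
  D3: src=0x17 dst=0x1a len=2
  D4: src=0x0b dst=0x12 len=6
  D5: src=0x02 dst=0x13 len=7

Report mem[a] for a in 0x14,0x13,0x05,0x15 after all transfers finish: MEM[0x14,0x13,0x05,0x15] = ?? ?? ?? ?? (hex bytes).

  after D0: wrote 4B at 0x10 = 9e2f1d4d
  after D1: wrote 4B at 0x02 = eb9e2f1d
  after D2: wrote 8B at 0x12 = d3fab0bc5cff9e2f
  after D3: wrote 2B at 0x1a = ff9e
  after D4: wrote 6B at 0x12 = fab0bc5cff9e
  after D5: wrote 7B at 0x13 = eb9e2f1d53d364
query mem[0x14]=0x9e, mem[0x13]=0xeb, mem[0x05]=0x1d, mem[0x15]=0x2f

MEM[0x14,0x13,0x05,0x15] = 9e eb 1d 2f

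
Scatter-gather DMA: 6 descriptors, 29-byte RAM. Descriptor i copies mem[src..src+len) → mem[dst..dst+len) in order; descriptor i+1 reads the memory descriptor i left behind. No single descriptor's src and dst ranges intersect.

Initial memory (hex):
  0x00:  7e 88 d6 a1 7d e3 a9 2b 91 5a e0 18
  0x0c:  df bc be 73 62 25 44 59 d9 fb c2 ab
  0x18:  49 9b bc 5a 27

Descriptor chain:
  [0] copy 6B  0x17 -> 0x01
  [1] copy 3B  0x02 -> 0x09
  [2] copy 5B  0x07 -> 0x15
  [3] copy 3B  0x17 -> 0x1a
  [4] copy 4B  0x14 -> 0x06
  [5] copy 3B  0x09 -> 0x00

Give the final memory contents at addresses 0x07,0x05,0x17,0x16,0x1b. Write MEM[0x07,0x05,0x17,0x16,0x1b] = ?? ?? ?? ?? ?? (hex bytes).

D0: mem[0x01..0x06] <- [ab 49 9b bc 5a 27]
D1: mem[0x09..0x0b] <- [49 9b bc]
D2: mem[0x15..0x19] <- [2b 91 49 9b bc]
D3: mem[0x1a..0x1c] <- [49 9b bc]
D4: mem[0x06..0x09] <- [d9 2b 91 49]
D5: mem[0x00..0x02] <- [49 9b bc]
query mem[0x07]=0x2b, mem[0x05]=0x5a, mem[0x17]=0x49, mem[0x16]=0x91, mem[0x1b]=0x9b

MEM[0x07,0x05,0x17,0x16,0x1b] = 2b 5a 49 91 9b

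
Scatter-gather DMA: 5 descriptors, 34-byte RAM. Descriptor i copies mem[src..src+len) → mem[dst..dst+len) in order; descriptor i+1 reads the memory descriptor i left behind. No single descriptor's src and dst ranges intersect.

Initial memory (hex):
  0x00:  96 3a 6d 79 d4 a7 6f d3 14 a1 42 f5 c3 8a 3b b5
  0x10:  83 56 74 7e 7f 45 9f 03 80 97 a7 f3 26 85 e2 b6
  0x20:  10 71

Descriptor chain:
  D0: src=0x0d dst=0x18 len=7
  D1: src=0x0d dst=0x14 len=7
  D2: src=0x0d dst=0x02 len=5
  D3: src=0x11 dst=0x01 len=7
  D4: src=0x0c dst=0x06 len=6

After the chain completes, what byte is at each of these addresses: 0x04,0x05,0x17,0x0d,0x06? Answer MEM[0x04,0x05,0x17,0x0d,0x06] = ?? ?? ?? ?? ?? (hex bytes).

MEM[0x04,0x05,0x17,0x0d,0x06] = 8a 3b 83 8a c3

[0] 0x0d->0x18 len=7 : 8a 3b b5 83 56 74 7e
[1] 0x0d->0x14 len=7 : 8a 3b b5 83 56 74 7e
[2] 0x0d->0x02 len=5 : 8a 3b b5 83 56
[3] 0x11->0x01 len=7 : 56 74 7e 8a 3b b5 83
[4] 0x0c->0x06 len=6 : c3 8a 3b b5 83 56
query mem[0x04]=0x8a, mem[0x05]=0x3b, mem[0x17]=0x83, mem[0x0d]=0x8a, mem[0x06]=0xc3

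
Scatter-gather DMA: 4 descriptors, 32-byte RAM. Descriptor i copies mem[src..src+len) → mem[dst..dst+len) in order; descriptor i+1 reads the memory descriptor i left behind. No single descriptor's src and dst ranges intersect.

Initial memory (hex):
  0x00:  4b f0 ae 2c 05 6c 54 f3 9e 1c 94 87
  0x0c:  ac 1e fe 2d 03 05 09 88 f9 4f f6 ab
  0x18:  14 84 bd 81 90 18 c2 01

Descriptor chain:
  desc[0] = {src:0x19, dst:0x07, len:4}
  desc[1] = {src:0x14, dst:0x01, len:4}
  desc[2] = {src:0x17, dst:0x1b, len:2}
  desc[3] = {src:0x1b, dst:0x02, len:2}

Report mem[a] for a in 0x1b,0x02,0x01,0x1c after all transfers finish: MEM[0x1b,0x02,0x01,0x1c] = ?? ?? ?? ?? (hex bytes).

D0: mem[0x07..0x0a] <- [84 bd 81 90]
D1: mem[0x01..0x04] <- [f9 4f f6 ab]
D2: mem[0x1b..0x1c] <- [ab 14]
D3: mem[0x02..0x03] <- [ab 14]
query mem[0x1b]=0xab, mem[0x02]=0xab, mem[0x01]=0xf9, mem[0x1c]=0x14

MEM[0x1b,0x02,0x01,0x1c] = ab ab f9 14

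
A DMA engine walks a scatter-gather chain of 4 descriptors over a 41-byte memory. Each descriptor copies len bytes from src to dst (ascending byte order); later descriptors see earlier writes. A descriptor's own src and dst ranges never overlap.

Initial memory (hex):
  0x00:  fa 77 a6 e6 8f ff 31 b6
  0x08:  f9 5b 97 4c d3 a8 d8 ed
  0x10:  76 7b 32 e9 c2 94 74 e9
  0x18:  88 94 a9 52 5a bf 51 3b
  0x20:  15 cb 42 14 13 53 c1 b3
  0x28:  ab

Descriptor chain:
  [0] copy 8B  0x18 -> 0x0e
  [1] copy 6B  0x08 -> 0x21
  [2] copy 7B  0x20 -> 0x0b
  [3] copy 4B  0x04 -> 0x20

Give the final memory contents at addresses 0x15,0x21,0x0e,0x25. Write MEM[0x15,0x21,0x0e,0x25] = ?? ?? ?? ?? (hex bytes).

MEM[0x15,0x21,0x0e,0x25] = 3b ff 97 d3

#0 dst[0x0e+8] := {0x88,0x94,0xa9,0x52,0x5a,0xbf,0x51,0x3b}
#1 dst[0x21+6] := {0xf9,0x5b,0x97,0x4c,0xd3,0xa8}
#2 dst[0x0b+7] := {0x15,0xf9,0x5b,0x97,0x4c,0xd3,0xa8}
#3 dst[0x20+4] := {0x8f,0xff,0x31,0xb6}
query mem[0x15]=0x3b, mem[0x21]=0xff, mem[0x0e]=0x97, mem[0x25]=0xd3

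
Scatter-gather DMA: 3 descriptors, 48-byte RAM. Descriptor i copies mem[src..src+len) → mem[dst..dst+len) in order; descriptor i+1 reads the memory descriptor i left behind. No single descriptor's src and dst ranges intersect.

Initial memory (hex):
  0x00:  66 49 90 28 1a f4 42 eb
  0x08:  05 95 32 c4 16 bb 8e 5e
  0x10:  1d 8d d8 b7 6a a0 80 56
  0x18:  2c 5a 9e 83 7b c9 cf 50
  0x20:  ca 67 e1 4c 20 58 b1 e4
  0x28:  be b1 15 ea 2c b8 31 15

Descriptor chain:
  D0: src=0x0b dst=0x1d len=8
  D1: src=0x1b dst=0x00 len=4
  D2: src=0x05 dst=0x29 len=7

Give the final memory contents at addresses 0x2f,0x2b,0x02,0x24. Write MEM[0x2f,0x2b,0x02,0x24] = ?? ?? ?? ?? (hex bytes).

  after D0: wrote 8B at 0x1d = c416bb8e5e1d8dd8
  after D1: wrote 4B at 0x00 = 837bc416
  after D2: wrote 7B at 0x29 = f442eb059532c4
query mem[0x2f]=0xc4, mem[0x2b]=0xeb, mem[0x02]=0xc4, mem[0x24]=0xd8

MEM[0x2f,0x2b,0x02,0x24] = c4 eb c4 d8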